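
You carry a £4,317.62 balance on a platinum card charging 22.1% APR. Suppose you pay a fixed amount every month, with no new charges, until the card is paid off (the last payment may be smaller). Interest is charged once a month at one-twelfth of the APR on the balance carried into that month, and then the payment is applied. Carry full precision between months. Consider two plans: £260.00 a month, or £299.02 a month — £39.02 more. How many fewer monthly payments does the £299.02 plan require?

4 fewer payments

Monthly rate r = 22.1%/12 = 1.84167% = 0.0184167.
At £260.00/mo: n = ⌈−ln(1 − rB₀/P)/ln(1+r)⌉ = 21 payments (last £0.83); total interest = total paid − £4,317.62 = £883.21.
At £299.02/mo: 17 payments (last £281.24); total interest £747.94.
Payments saved = 21 − 17 = 4.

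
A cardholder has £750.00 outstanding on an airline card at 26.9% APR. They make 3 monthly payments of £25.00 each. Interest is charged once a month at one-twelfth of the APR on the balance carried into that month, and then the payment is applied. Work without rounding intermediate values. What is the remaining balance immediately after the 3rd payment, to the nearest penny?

£724.88

Monthly rate r = 26.9%/12 = 2.24167% = 0.0224167.
Each month: B ← B·(1+r) − £25.00.
Month 1: interest £16.81; balance after payment £741.81.
Month 2: interest £16.63; balance after payment £733.44.
Month 3: interest £16.44; balance after payment £724.88.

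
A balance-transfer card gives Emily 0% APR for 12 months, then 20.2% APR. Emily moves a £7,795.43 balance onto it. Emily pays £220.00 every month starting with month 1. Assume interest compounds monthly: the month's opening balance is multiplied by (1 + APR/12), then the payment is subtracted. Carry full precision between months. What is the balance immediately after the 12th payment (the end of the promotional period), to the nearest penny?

£5,155.43

Promo months 1–12 at r₀ = 0%/12 = 0; months 13+ at r₁ = 20.2%/12 = 0.0168333.
After month 12 (no interest yet): B = £7,795.43 − 12·£220.00 = £5,155.43.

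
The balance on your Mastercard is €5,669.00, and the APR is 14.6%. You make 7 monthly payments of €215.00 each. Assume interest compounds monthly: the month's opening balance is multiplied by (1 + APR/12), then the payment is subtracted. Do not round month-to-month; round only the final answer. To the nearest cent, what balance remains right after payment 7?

Monthly rate r = 14.6%/12 = 1.21667% = 0.0121667.
Each month: B ← B·(1+r) − €215.00.
Month 1: interest €68.97; balance after payment €5,522.97.
Month 2: interest €67.20; balance after payment €5,375.17.
Month 3: interest €65.40; balance after payment €5,225.57.
Month 4: interest €63.58; balance after payment €5,074.14.
Month 5: interest €61.74; balance after payment €4,920.88.
Month 6: interest €59.87; balance after payment €4,765.75.
Month 7: interest €57.98; balance after payment €4,608.73.

€4,608.73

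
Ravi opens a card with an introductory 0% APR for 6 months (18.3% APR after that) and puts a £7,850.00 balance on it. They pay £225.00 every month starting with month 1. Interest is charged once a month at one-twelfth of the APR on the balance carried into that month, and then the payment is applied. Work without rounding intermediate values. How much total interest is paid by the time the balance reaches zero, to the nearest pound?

Promo months 1–6 at r₀ = 0%/12 = 0; months 7+ at r₁ = 18.3%/12 = 0.01525.
After month 6 (no interest yet): B = £7,850.00 − 6·£225.00 = £6,500.00.
Then at r₁ with £225.00/mo: n₂ = −ln(1 − r₁·B/P)/ln(1+r₁) ≈ 38.38 → 39 more payments.
Total paid = 44·£225.00 + £84.92 = £9,984.92; interest = £9,984.92 − £7,850.00 = £2,134.92.

£2,135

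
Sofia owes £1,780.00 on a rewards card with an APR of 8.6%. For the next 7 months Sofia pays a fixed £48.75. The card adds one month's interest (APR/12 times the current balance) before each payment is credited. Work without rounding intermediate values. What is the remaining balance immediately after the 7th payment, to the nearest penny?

£1,522.56

Monthly rate r = 8.6%/12 = 0.716667% = 0.00716667.
Each month: B ← B·(1+r) − £48.75.
Month 1: interest £12.76; balance after payment £1,744.01.
Month 2: interest £12.50; balance after payment £1,707.76.
Month 3: interest £12.24; balance after payment £1,671.24.
Month 4: interest £11.98; balance after payment £1,634.47.
Month 5: interest £11.71; balance after payment £1,597.44.
Month 6: interest £11.45; balance after payment £1,560.13.
Month 7: interest £11.18; balance after payment £1,522.56.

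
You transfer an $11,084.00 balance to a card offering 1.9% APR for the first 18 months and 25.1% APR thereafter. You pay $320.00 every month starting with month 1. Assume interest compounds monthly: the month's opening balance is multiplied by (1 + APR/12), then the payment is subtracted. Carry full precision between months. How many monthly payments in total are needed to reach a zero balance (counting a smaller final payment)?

Promo months 1–18 at r₀ = 1.9%/12 = 0.00158333; months 19+ at r₁ = 25.1%/12 = 0.0209167.
After month 18: iterate B ← B·(1+r₀) − $320.00 for 18 months → $5,566.00.
Then at r₁ with $320.00/mo: n₂ = −ln(1 − r₁·B/P)/ln(1+r₁) ≈ 21.85 → 22 more payments.

40 payments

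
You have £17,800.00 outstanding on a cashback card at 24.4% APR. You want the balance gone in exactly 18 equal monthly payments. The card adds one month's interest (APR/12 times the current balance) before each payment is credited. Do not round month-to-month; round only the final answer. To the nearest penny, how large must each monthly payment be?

£1,190.78

Monthly rate r = 24.4%/12 = 2.03333% = 0.0203333.
Level-payment amortization: P = B₀·r / (1 − (1+r)^(−n)) = 17800.00·0.0203333 / (1 − 1.02033^(−18)).
Denominator 1 − (1+r)^(−18) = 0.303946451.
P = 361.933 / 0.303946451 ≈ 1190.78.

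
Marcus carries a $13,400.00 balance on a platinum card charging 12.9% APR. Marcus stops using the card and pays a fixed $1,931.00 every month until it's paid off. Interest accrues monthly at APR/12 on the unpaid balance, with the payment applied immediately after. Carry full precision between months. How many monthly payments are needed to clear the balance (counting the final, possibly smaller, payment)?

8 months

Monthly rate r = 12.9%/12 = 1.075% = 0.01075.
Recurrence: B ← B·(1+r) − $1,931.00.
Month 1: interest $144.05; balance after payment $11,613.05.
Month 2: interest $124.84; balance after payment $9,806.89.
Closed form: n = −ln(1 − rB₀/P)/ln(1+r) = −ln(0.9254)/ln(1.01075) ≈ 7.251, so the balance reaches zero during payment 8.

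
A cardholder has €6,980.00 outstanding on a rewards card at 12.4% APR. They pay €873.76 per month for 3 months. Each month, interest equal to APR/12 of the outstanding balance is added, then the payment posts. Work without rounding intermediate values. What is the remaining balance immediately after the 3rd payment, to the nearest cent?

Monthly rate r = 12.4%/12 = 1.03333% = 0.0103333.
Each month: B ← B·(1+r) − €873.76.
Month 1: interest €72.13; balance after payment €6,178.37.
Month 2: interest €63.84; balance after payment €5,368.45.
Month 3: interest €55.47; balance after payment €4,550.16.

€4,550.16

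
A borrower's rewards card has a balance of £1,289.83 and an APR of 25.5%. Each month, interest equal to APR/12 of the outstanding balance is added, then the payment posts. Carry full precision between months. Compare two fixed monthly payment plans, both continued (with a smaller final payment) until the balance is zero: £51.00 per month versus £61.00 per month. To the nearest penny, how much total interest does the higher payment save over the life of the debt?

Monthly rate r = 25.5%/12 = 2.125% = 0.02125.
At £51.00/mo: n = ⌈−ln(1 − rB₀/P)/ln(1+r)⌉ = 37 payments (last £34.00); total interest = total paid − £1,289.83 = £580.17.
At £61.00/mo: 29 payments (last £22.91); total interest £441.08.
Interest saved = £580.17 − £441.08 = £139.09.

£139.09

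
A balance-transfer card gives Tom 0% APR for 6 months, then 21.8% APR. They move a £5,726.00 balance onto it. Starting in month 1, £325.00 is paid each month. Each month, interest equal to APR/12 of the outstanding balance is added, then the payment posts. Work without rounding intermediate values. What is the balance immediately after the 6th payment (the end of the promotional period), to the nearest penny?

£3,776.00

Promo months 1–6 at r₀ = 0%/12 = 0; months 7+ at r₁ = 21.8%/12 = 0.0181667.
After month 6 (no interest yet): B = £5,726.00 − 6·£325.00 = £3,776.00.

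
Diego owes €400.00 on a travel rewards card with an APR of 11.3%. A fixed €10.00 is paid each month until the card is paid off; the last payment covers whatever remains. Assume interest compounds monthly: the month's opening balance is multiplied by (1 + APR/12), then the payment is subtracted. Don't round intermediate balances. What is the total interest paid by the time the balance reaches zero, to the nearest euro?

Monthly rate r = 11.3%/12 = 0.941667% = 0.00941667.
Payoff takes n = ⌈−ln(1 − rB₀/P)/ln(1+r)⌉ = ⌈50.431⌉ = 51 payments; the last is €4.33.
Total paid = 50·€10.00 + €4.33 = €504.33.
Total interest = total paid − principal = €504.33 − €400.00 = €104.33.

€104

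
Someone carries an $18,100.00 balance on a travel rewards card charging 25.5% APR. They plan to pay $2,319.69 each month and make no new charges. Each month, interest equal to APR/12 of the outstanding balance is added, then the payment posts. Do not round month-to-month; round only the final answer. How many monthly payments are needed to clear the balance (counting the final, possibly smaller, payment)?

9 payments

Monthly rate r = 25.5%/12 = 2.125% = 0.02125.
Recurrence: B ← B·(1+r) − $2,319.69.
Month 1: interest $384.62; balance after payment $16,164.93.
Month 2: interest $343.50; balance after payment $14,188.75.
Closed form: n = −ln(1 − rB₀/P)/ln(1+r) = −ln(0.83419)/ln(1.02125) ≈ 8.622, so the balance reaches zero during payment 9.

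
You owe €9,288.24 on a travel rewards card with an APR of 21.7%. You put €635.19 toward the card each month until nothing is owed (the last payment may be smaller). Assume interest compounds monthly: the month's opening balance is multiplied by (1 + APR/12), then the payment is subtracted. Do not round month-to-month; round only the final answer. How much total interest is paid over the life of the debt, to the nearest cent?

€1,597.05

Monthly rate r = 21.7%/12 = 1.80833% = 0.0180833.
Payoff takes n = ⌈−ln(1 − rB₀/P)/ln(1+r)⌉ = ⌈17.136⌉ = 18 payments; the last is €87.06.
Total paid = 17·€635.19 + €87.06 = €10,885.29.
Total interest = total paid − principal = €10,885.29 − €9,288.24 = €1,597.05.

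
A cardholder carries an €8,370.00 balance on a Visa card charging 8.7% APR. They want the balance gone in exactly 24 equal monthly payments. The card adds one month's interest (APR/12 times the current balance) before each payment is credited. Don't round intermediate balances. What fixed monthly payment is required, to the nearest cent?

Monthly rate r = 8.7%/12 = 0.725% = 0.00725.
Level-payment amortization: P = B₀·r / (1 − (1+r)^(−n)) = 8370.00·0.00725 / (1 − 1.00725^(−24)).
Denominator 1 − (1+r)^(−24) = 0.159175467.
P = 60.6825 / 0.159175467 ≈ 381.23.

€381.23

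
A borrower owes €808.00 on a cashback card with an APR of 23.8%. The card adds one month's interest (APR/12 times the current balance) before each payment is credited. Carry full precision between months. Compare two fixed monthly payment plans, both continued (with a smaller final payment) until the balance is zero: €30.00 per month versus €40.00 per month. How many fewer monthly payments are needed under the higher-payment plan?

12 fewer payments

Monthly rate r = 23.8%/12 = 1.98333% = 0.0198333.
At €30.00/mo: n = ⌈−ln(1 − rB₀/P)/ln(1+r)⌉ = 39 payments (last €27.00); total interest = total paid − €808.00 = €359.00.
At €40.00/mo: 27 payments (last €2.59); total interest €234.59.
Payments saved = 39 − 27 = 12.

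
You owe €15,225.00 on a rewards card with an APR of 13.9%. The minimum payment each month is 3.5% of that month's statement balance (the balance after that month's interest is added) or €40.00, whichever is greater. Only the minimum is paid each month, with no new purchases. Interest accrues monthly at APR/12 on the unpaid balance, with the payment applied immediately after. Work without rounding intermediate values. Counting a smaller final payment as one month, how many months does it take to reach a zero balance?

Monthly rate r = 13.9%/12 = 1.15833% = 0.0115833.
While 3.5% of the post-interest balance exceeds €40.00, each month B ← (B·(1+r))·(1 − 0.035), i.e. B shrinks by the factor (1+r)·0.965 = 0.97618.
This holds for months 1–108. Entering month 109 the balance is €1,126.39; 3.5% of the post-interest balance is now below €40.00, so the flat €40.00 minimum applies from here.
From month 109 a fixed €40.00 at rate r clears €1,126.39 in 35 more payments. Total: 108 + 35 = 143 months.

143 months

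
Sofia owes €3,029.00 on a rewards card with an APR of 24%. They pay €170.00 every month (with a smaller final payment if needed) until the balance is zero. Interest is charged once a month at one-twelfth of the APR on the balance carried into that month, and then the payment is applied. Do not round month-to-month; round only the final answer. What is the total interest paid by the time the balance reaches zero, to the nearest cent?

Monthly rate r = 24%/12 = 2% = 0.02.
Payoff takes n = ⌈−ln(1 − rB₀/P)/ln(1+r)⌉ = ⌈22.250⌉ = 23 payments; the last is €42.78.
Total paid = 22·€170.00 + €42.78 = €3,782.78.
Total interest = total paid − principal = €3,782.78 − €3,029.00 = €753.78.

€753.78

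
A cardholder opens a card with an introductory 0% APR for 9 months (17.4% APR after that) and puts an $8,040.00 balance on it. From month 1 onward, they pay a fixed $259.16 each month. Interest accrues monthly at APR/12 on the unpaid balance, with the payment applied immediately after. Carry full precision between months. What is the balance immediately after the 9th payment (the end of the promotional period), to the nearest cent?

$5,707.56

Promo months 1–9 at r₀ = 0%/12 = 0; months 10+ at r₁ = 17.4%/12 = 0.0145.
After month 9 (no interest yet): B = $8,040.00 − 9·$259.16 = $5,707.56.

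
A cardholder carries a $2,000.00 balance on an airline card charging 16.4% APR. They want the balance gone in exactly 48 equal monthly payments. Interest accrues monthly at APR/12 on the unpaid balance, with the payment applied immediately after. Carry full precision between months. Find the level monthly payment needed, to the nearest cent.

$57.09

Monthly rate r = 16.4%/12 = 1.36667% = 0.0136667.
Level-payment amortization: P = B₀·r / (1 − (1+r)^(−n)) = 2000.00·0.0136667 / (1 − 1.01367^(−48)).
Denominator 1 − (1+r)^(−48) = 0.478766813.
P = 27.3333 / 0.478766813 ≈ 57.09.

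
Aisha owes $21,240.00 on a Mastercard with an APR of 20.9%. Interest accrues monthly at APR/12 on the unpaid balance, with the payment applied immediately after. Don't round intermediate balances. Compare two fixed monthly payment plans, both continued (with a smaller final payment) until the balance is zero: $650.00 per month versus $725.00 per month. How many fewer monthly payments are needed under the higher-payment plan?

Monthly rate r = 20.9%/12 = 1.74167% = 0.0174167.
At $650.00/mo: n = ⌈−ln(1 − rB₀/P)/ln(1+r)⌉ = 49 payments (last $495.28); total interest = total paid − $21,240.00 = $10,455.28.
At $725.00/mo: 42 payments (last $250.01); total interest $8,735.01.
Payments saved = 49 − 42 = 7.

7 fewer payments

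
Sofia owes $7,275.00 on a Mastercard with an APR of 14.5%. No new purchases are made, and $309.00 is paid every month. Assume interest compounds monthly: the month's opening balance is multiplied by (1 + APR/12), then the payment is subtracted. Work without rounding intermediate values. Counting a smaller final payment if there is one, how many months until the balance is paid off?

Monthly rate r = 14.5%/12 = 1.20833% = 0.0120833.
Recurrence: B ← B·(1+r) − $309.00.
Month 1: interest $87.91; balance after payment $7,053.91.
Month 2: interest $85.23; balance after payment $6,830.14.
Closed form: n = −ln(1 − rB₀/P)/ln(1+r) = −ln(0.71551)/ln(1.01208) ≈ 27.871, so the balance reaches zero during payment 28.

28 payments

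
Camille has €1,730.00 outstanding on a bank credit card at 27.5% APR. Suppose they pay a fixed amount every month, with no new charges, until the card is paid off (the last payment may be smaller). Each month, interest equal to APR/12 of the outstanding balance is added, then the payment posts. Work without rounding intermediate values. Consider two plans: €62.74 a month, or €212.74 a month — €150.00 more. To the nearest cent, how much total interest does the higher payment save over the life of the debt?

€830.86

Monthly rate r = 27.5%/12 = 2.29167% = 0.0229167.
At €62.74/mo: n = ⌈−ln(1 − rB₀/P)/ln(1+r)⌉ = 45 payments (last €6.90); total interest = total paid − €1,730.00 = €1,037.46.
At €212.74/mo: 10 payments (last €21.94); total interest €206.60.
Interest saved = €1,037.46 − €206.60 = €830.86.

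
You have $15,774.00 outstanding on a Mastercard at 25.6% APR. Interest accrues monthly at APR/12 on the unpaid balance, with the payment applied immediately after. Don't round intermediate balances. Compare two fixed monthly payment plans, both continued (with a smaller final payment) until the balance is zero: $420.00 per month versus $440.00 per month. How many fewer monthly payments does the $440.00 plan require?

8 fewer payments

Monthly rate r = 25.6%/12 = 2.13333% = 0.0213333.
At $420.00/mo: n = ⌈−ln(1 − rB₀/P)/ln(1+r)⌉ = 77 payments (last $225.35); total interest = total paid − $15,774.00 = $16,371.35.
At $440.00/mo: 69 payments (last $249.39); total interest $14,395.39.
Payments saved = 77 − 69 = 8.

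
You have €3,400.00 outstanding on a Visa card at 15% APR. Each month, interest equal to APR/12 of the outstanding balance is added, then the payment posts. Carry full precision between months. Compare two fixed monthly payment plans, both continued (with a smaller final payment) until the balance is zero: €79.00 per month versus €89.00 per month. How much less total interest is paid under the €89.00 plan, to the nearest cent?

Monthly rate r = 15%/12 = 1.25% = 0.0125.
At €79.00/mo: n = ⌈−ln(1 − rB₀/P)/ln(1+r)⌉ = 63 payments (last €12.40); total interest = total paid − €3,400.00 = €1,510.40.
At €89.00/mo: 53 payments (last €23.13); total interest €1,251.13.
Interest saved = €1,510.40 − €1,251.13 = €259.27.

€259.27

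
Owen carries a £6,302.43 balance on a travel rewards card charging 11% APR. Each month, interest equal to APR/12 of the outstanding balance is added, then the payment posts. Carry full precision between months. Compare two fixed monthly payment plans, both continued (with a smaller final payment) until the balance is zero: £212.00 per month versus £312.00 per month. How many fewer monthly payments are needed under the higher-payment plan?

12 fewer payments

Monthly rate r = 11%/12 = 0.916667% = 0.00916667.
At £212.00/mo: n = ⌈−ln(1 − rB₀/P)/ln(1+r)⌉ = 35 payments (last £183.87); total interest = total paid − £6,302.43 = £1,089.44.
At £312.00/mo: 23 payments (last £137.97); total interest £699.54.
Payments saved = 35 − 23 = 12.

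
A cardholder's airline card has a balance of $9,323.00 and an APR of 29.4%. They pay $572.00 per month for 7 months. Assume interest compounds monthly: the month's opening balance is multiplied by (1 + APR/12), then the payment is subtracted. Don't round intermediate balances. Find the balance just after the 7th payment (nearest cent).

$6,733.72

Monthly rate r = 29.4%/12 = 2.45% = 0.0245.
Each month: B ← B·(1+r) − $572.00.
Month 1: interest $228.41; balance after payment $8,979.41.
Month 2: interest $220.00; balance after payment $8,627.41.
Month 3: interest $211.37; balance after payment $8,266.78.
Month 4: interest $202.54; balance after payment $7,897.32.
Month 5: interest $193.48; balance after payment $7,518.80.
Month 6: interest $184.21; balance after payment $7,131.01.
Month 7: interest $174.71; balance after payment $6,733.72.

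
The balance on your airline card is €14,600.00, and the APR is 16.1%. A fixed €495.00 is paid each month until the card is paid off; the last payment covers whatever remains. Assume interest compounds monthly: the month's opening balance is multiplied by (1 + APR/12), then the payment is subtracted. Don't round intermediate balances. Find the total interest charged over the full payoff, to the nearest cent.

€4,109.53

Monthly rate r = 16.1%/12 = 1.34167% = 0.0134167.
Payoff takes n = ⌈−ln(1 − rB₀/P)/ln(1+r)⌉ = ⌈37.796⌉ = 38 payments; the last is €394.53.
Total paid = 37·€495.00 + €394.53 = €18,709.53.
Total interest = total paid − principal = €18,709.53 − €14,600.00 = €4,109.53.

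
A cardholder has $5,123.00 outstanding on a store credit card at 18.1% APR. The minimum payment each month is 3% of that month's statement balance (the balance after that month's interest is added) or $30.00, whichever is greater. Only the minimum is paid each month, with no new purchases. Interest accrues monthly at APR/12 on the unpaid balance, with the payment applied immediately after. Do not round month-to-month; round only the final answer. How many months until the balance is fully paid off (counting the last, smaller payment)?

Monthly rate r = 18.1%/12 = 1.50833% = 0.0150833.
While 3% of the post-interest balance exceeds $30.00, each month B ← (B·(1+r))·(1 − 0.03), i.e. B shrinks by the factor (1+r)·0.97 = 0.98463.
This holds for months 1–107. Entering month 108 the balance is $976.75; 3% of the post-interest balance is now below $30.00, so the flat $30.00 minimum applies from here.
From month 108 a fixed $30.00 at rate r clears $976.75 in 46 more payments. Total: 107 + 46 = 153 months.

153 months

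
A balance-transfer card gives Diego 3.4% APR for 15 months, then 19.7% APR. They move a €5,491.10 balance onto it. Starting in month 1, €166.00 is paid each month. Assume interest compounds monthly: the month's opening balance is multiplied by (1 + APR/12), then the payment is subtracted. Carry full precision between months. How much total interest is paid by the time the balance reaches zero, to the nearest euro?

€862

Promo months 1–15 at r₀ = 3.4%/12 = 0.00283333; months 16+ at r₁ = 19.7%/12 = 0.0164167.
After month 15: iterate B ← B·(1+r₀) − €166.00 for 15 months → €3,189.16.
Then at r₁ with €166.00/mo: n₂ = −ln(1 − r₁·B/P)/ln(1+r₁) ≈ 23.27 → 24 more payments.
Total paid = 38·€166.00 + €45.06 = €6,353.06; interest = €6,353.06 − €5,491.10 = €861.96.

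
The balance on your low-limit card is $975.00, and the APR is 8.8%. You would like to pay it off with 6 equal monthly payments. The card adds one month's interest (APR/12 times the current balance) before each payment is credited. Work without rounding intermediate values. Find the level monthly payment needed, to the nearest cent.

$166.70

Monthly rate r = 8.8%/12 = 0.733333% = 0.00733333.
Level-payment amortization: P = B₀·r / (1 − (1+r)^(−n)) = 975.00·0.00733333 / (1 − 1.00733^(−6)).
Denominator 1 − (1+r)^(−6) = 0.0428923923.
P = 7.15 / 0.0428923923 ≈ 166.70.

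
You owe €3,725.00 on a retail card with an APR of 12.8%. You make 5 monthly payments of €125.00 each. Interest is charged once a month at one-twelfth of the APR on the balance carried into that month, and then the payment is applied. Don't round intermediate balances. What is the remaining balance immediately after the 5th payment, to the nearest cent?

Monthly rate r = 12.8%/12 = 1.06667% = 0.0106667.
Each month: B ← B·(1+r) − €125.00.
Month 1: interest €39.73; balance after payment €3,639.73.
Month 2: interest €38.82; balance after payment €3,553.56.
Month 3: interest €37.90; balance after payment €3,466.46.
Month 4: interest €36.98; balance after payment €3,378.44.
Month 5: interest €36.04; balance after payment €3,289.47.

€3,289.47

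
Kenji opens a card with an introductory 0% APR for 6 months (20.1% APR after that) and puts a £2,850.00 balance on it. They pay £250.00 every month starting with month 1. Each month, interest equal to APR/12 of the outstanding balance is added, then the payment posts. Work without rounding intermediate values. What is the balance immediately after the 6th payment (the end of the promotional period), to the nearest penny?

Promo months 1–6 at r₀ = 0%/12 = 0; months 7+ at r₁ = 20.1%/12 = 0.01675.
After month 6 (no interest yet): B = £2,850.00 − 6·£250.00 = £1,350.00.

£1,350.00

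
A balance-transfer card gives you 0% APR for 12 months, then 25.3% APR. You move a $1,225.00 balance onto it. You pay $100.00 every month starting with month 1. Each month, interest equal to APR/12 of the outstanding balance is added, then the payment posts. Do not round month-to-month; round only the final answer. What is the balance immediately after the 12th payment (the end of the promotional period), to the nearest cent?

Promo months 1–12 at r₀ = 0%/12 = 0; months 13+ at r₁ = 25.3%/12 = 0.0210833.
After month 12 (no interest yet): B = $1,225.00 − 12·$100.00 = $25.00.

$25.00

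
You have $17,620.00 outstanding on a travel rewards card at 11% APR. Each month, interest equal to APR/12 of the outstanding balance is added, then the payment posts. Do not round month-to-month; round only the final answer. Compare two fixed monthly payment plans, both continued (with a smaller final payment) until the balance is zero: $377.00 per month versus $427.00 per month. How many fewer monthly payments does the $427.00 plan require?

9 fewer payments

Monthly rate r = 11%/12 = 0.916667% = 0.00916667.
At $377.00/mo: n = ⌈−ln(1 − rB₀/P)/ln(1+r)⌉ = 62 payments (last $113.66); total interest = total paid − $17,620.00 = $5,490.66.
At $427.00/mo: 53 payments (last $34.62); total interest $4,618.62.
Payments saved = 62 − 53 = 9.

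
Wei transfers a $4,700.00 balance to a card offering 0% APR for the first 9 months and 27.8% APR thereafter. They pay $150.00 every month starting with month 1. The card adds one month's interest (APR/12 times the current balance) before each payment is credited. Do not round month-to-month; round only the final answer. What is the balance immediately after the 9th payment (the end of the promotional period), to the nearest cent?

Promo months 1–9 at r₀ = 0%/12 = 0; months 10+ at r₁ = 27.8%/12 = 0.0231667.
After month 9 (no interest yet): B = $4,700.00 − 9·$150.00 = $3,350.00.

$3,350.00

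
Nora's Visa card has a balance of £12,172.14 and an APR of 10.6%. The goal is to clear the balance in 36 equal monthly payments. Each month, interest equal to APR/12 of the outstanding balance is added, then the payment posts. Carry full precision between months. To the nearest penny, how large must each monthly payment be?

£396.20

Monthly rate r = 10.6%/12 = 0.883333% = 0.00883333.
Level-payment amortization: P = B₀·r / (1 − (1+r)^(−n)) = 12172.14·0.00883333 / (1 − 1.00883^(−36)).
Denominator 1 − (1+r)^(−36) = 0.271380562.
P = 107.521 / 0.271380562 ≈ 396.20.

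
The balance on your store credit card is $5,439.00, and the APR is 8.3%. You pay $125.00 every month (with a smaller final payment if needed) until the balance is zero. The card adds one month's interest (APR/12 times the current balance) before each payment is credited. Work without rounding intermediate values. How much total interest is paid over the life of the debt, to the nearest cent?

$1,054.06

Monthly rate r = 8.3%/12 = 0.691667% = 0.00691667.
Payoff takes n = ⌈−ln(1 − rB₀/P)/ln(1+r)⌉ = ⌈51.944⌉ = 52 payments; the last is $118.06.
Total paid = 51·$125.00 + $118.06 = $6,493.06.
Total interest = total paid − principal = $6,493.06 − $5,439.00 = $1,054.06.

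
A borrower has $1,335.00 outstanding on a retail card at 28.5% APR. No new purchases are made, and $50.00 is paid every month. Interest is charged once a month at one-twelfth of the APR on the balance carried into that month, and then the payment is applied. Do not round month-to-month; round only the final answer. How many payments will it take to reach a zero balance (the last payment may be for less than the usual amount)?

Monthly rate r = 28.5%/12 = 2.375% = 0.02375.
Recurrence: B ← B·(1+r) − $50.00.
Month 1: interest $31.71; balance after payment $1,316.71.
Month 2: interest $31.27; balance after payment $1,297.98.
Closed form: n = −ln(1 − rB₀/P)/ln(1+r) = −ln(0.36587)/ln(1.02375) ≈ 42.836, so the balance reaches zero during payment 43.

43 payments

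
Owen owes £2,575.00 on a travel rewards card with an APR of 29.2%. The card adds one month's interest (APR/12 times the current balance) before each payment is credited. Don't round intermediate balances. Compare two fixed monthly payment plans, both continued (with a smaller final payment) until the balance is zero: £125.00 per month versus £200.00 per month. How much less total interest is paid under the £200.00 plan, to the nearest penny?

£489.98

Monthly rate r = 29.2%/12 = 2.43333% = 0.0243333.
At £125.00/mo: n = ⌈−ln(1 − rB₀/P)/ln(1+r)⌉ = 29 payments (last £117.11); total interest = total paid − £2,575.00 = £1,042.11.
At £200.00/mo: 16 payments (last £127.13); total interest £552.13.
Interest saved = £1,042.11 − £552.13 = £489.98.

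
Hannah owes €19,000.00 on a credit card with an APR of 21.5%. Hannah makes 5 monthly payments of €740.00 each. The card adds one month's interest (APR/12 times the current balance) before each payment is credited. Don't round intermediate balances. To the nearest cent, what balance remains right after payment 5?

Monthly rate r = 21.5%/12 = 1.79167% = 0.0179167.
Each month: B ← B·(1+r) − €740.00.
Month 1: interest €340.42; balance after payment €18,600.42.
Month 2: interest €333.26; balance after payment €18,193.67.
Month 3: interest €325.97; balance after payment €17,779.64.
Month 4: interest €318.55; balance after payment €17,358.20.
Month 5: interest €311.00; balance after payment €16,929.20.

€16,929.20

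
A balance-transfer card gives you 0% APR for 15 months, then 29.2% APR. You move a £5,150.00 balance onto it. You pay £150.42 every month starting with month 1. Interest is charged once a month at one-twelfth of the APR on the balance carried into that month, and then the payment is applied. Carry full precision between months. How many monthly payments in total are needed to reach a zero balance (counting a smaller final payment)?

Promo months 1–15 at r₀ = 0%/12 = 0; months 16+ at r₁ = 29.2%/12 = 0.0243333.
After month 15 (no interest yet): B = £5,150.00 − 15·£150.42 = £2,893.70.
Then at r₁ with £150.42/mo: n₂ = −ln(1 − r₁·B/P)/ln(1+r₁) ≈ 26.26 → 27 more payments.

42 months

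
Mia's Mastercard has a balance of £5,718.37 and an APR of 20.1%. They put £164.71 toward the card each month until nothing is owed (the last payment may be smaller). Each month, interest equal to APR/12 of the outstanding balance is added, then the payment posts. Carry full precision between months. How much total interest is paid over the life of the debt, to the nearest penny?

Monthly rate r = 20.1%/12 = 1.675% = 0.01675.
Payoff takes n = ⌈−ln(1 − rB₀/P)/ln(1+r)⌉ = ⌈52.442⌉ = 53 payments; the last is £73.20.
Total paid = 52·£164.71 + £73.20 = £8,638.12.
Total interest = total paid − principal = £8,638.12 − £5,718.37 = £2,919.75.

£2,919.75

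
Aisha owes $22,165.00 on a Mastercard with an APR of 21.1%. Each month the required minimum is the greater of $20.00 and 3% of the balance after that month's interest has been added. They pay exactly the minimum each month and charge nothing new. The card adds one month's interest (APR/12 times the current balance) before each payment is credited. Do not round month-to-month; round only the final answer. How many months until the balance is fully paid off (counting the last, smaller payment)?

Monthly rate r = 21.1%/12 = 1.75833% = 0.0175833.
While 3% of the post-interest balance exceeds $20.00, each month B ← (B·(1+r))·(1 − 0.03), i.e. B shrinks by the factor (1+r)·0.97 = 0.98706.
This holds for months 1–271. Entering month 272 the balance is $649.04; 3% of the post-interest balance is now below $20.00, so the flat $20.00 minimum applies from here.
From month 272 a fixed $20.00 at rate r clears $649.04 in 49 more payments. Total: 271 + 49 = 320 months.

320 months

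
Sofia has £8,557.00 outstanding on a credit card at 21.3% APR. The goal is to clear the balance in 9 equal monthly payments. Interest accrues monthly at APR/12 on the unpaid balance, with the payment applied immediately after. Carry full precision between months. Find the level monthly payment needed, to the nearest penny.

£1,037.14

Monthly rate r = 21.3%/12 = 1.775% = 0.01775.
Level-payment amortization: P = B₀·r / (1 − (1+r)^(−n)) = 8557.00·0.01775 / (1 − 1.01775^(−9)).
Denominator 1 − (1+r)^(−9) = 0.146447968.
P = 151.887 / 0.146447968 ≈ 1037.14.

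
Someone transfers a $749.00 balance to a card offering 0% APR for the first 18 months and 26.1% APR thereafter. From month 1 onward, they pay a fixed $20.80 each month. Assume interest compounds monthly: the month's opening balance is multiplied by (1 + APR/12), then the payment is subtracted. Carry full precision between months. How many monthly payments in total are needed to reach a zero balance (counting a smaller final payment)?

Promo months 1–18 at r₀ = 0%/12 = 0; months 19+ at r₁ = 26.1%/12 = 0.02175.
After month 18 (no interest yet): B = $749.00 − 18·$20.80 = $374.60.
Then at r₁ with $20.80/mo: n₂ = −ln(1 − r₁·B/P)/ln(1+r₁) ≈ 23.10 → 24 more payments.

42 payments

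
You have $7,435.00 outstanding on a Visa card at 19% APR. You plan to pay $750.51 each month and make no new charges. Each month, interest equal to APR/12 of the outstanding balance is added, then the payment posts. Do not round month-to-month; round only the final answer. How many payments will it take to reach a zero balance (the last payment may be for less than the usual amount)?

Monthly rate r = 19%/12 = 1.58333% = 0.0158333.
Recurrence: B ← B·(1+r) − $750.51.
Month 1: interest $117.72; balance after payment $6,802.21.
Month 2: interest $107.70; balance after payment $6,159.40.
Closed form: n = −ln(1 − rB₀/P)/ln(1+r) = −ln(0.84315)/ln(1.01583) ≈ 10.861, so the balance reaches zero during payment 11.

11 payments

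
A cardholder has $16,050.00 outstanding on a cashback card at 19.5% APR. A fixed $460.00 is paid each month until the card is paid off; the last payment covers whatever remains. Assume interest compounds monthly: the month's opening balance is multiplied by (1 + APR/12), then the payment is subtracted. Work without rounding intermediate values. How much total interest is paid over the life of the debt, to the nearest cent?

Monthly rate r = 19.5%/12 = 1.625% = 0.01625.
Payoff takes n = ⌈−ln(1 − rB₀/P)/ln(1+r)⌉ = ⌈51.924⌉ = 52 payments; the last is $425.22.
Total paid = 51·$460.00 + $425.22 = $23,885.22.
Total interest = total paid − principal = $23,885.22 − $16,050.00 = $7,835.22.

$7,835.22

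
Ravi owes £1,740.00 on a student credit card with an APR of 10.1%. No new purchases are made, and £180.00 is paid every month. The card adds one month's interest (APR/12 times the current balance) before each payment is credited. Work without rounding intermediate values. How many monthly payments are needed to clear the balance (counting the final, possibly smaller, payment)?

Monthly rate r = 10.1%/12 = 0.841667% = 0.00841667.
Recurrence: B ← B·(1+r) − £180.00.
Month 1: interest £14.64; balance after payment £1,574.64.
Month 2: interest £13.25; balance after payment £1,407.90.
Closed form: n = −ln(1 − rB₀/P)/ln(1+r) = −ln(0.91864)/ln(1.00842) ≈ 10.125, so the balance reaches zero during payment 11.

11 payments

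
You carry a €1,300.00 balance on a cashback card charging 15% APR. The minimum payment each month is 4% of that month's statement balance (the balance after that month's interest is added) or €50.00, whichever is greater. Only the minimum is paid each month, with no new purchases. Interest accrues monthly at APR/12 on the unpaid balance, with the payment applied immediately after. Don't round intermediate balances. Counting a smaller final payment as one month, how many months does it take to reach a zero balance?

32 months

Monthly rate r = 15%/12 = 1.25% = 0.0125.
While 4% of the post-interest balance exceeds €50.00, each month B ← (B·(1+r))·(1 − 0.04), i.e. B shrinks by the factor (1+r)·0.96 = 0.972.
This holds for months 1–2. Entering month 3 the balance is €1,228.22; 4% of the post-interest balance is now below €50.00, so the flat €50.00 minimum applies from here.
From month 3 a fixed €50.00 at rate r clears €1,228.22 in 30 more payments. Total: 2 + 30 = 32 months.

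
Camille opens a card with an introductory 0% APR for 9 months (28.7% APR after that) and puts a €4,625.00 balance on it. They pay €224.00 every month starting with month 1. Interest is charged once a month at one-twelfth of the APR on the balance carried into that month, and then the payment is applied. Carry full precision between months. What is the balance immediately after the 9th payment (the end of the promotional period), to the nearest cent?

Promo months 1–9 at r₀ = 0%/12 = 0; months 10+ at r₁ = 28.7%/12 = 0.0239167.
After month 9 (no interest yet): B = €4,625.00 − 9·€224.00 = €2,609.00.

€2,609.00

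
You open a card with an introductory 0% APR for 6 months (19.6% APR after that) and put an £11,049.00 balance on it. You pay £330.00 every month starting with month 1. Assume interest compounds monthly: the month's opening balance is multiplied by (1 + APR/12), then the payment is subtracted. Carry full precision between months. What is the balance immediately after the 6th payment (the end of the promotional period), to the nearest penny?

£9,069.00

Promo months 1–6 at r₀ = 0%/12 = 0; months 7+ at r₁ = 19.6%/12 = 0.0163333.
After month 6 (no interest yet): B = £11,049.00 − 6·£330.00 = £9,069.00.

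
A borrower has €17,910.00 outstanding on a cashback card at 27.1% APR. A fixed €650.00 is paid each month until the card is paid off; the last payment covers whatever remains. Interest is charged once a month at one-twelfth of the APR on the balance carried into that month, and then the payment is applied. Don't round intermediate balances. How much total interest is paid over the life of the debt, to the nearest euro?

Monthly rate r = 27.1%/12 = 2.25833% = 0.0225833.
Payoff takes n = ⌈−ln(1 − rB₀/P)/ln(1+r)⌉ = ⌈43.594⌉ = 44 payments; the last is €387.77.
Total paid = 43·€650.00 + €387.77 = €28,337.77.
Total interest = total paid − principal = €28,337.77 − €17,910.00 = €10,427.77.

€10,428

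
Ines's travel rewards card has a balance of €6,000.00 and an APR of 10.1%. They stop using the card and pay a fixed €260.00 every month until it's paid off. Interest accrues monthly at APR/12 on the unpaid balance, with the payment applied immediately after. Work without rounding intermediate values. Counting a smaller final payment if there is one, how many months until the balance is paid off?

Monthly rate r = 10.1%/12 = 0.841667% = 0.00841667.
Recurrence: B ← B·(1+r) − €260.00.
Month 1: interest €50.50; balance after payment €5,790.50.
Month 2: interest €48.74; balance after payment €5,579.24.
Closed form: n = −ln(1 − rB₀/P)/ln(1+r) = −ln(0.80577)/ln(1.00842) ≈ 25.766, so the balance reaches zero during payment 26.

26 payments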